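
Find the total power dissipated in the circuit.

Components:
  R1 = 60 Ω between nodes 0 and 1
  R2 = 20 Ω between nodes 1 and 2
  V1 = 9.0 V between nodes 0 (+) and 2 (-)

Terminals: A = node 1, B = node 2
Nodal analysis, taking node 2 as the 0 V reference.
Source V1 fixes V_0 = 9 V.
KCL at each unknown node (sum of currents leaving = 0; resistances in Ω):
  Node 1: (V_1 - 9)/60 + (V_1 - 0)/20 = 0
Collecting terms: 0.06667 × V_1 = 0.15  =>  V_1 = 2.25 V
Power in each resistor, P = (ΔV)²/R:
  P_R1 = (9 - 2.25)²/60 = 0.7594 W
  P_R2 = (2.25 - 0)²/20 = 0.2531 W
P_total = P_R1 + P_R2 = 1.012 W

Final answer: 1.012 W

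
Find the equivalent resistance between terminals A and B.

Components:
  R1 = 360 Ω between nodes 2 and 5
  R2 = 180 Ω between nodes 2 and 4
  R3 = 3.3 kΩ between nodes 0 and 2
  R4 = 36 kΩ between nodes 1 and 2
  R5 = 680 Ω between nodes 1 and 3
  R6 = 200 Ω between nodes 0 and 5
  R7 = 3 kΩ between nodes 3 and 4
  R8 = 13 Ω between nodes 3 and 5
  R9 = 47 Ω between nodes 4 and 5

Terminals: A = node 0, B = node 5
The network is not a plain series/parallel combination. Inject a 1 A test current into terminal A (node 0) and return it from terminal B (node 5); then R_eq = V_A / (1 A).
Nodal analysis, taking node 5 as the 0 V reference.
Current source I_test pushes 1 A into node 0 and draws it out of node 5.
KCL at each unknown node (sum of currents leaving = 0; resistances in Ω):
  Node 0: (V_0 - V_2)/3300 + (V_0 - 0)/200 - 1 = 0
  Node 1: (V_1 - V_2)/36000 + (V_1 - V_3)/680 = 0
  Node 2: (V_2 - V_0)/3300 + (V_2 - V_1)/36000 + (V_2 - 0)/360 + (V_2 - V_4)/180 = 0
  Node 3: (V_3 - V_1)/680 + (V_3 - V_4)/3000 + (V_3 - 0)/13 = 0
  Node 4: (V_4 - V_2)/180 + (V_4 - V_3)/3000 + (V_4 - 0)/47 = 0
Collecting terms (coefficients in siemens):
  0.005303·V_0 - 0.000303·V_2 = 1
  0.001498·V_1 - 0.00002778·V_2 - 0.001471·V_3 = 0
  0.008664·V_2 - 0.000303·V_0 - 0.00002778·V_1 - 0.005556·V_4 = 0
  0.07873·V_3 - 0.001471·V_1 - 0.0003333·V_4 = 0
  0.02717·V_4 - 0.005556·V_2 - 0.0003333·V_3 = 0
Solving these 5 simultaneous equations (Gaussian elimination) gives:
  V_0 = 189 V, V_1 = 0.1503 V, V_2 = 7.609 V, V_3 = 0.009396 V
  V_4 = 1.556 V
R_eq = V_0 / 1 A = 189 Ω

Final answer: 189 Ω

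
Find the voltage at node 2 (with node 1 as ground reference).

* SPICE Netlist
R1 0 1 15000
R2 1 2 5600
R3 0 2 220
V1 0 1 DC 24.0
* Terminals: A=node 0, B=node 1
Nodal analysis, taking node 1 as the 0 V reference.
Source V1 fixes V_0 = 24 V.
KCL at each unknown node (sum of currents leaving = 0; resistances in Ω):
  Node 2: (V_2 - 0)/5600 + (V_2 - 24)/220 = 0
Collecting terms: 0.004724 × V_2 = 0.1091  =>  V_2 = 23.09 V
The requested potential is V_2 = 23.09 V.

Final answer: V_2 = 23.09 V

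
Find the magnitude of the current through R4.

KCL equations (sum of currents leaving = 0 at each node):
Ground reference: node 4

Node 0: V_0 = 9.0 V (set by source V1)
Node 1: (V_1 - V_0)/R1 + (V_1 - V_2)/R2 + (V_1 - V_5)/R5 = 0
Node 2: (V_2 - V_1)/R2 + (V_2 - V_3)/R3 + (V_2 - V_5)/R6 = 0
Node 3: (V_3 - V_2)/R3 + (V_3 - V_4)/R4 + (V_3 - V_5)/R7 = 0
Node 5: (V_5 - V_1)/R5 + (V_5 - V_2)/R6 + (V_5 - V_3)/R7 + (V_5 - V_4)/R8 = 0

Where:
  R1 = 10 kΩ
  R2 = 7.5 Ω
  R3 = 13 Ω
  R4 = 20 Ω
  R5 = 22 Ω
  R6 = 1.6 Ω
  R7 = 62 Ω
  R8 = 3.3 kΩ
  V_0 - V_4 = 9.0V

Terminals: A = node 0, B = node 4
Nodal analysis, taking node 4 as the 0 V reference.
Source V1 fixes V_0 = 9 V.
KCL at each unknown node (sum of currents leaving = 0; resistances in Ω):
  Node 1: (V_1 - 9)/10000 + (V_1 - V_2)/7.5 + (V_1 - V_5)/22 = 0
  Node 2: (V_2 - V_1)/7.5 + (V_2 - V_3)/13 + (V_2 - V_5)/1.6 = 0
  Node 3: (V_3 - V_2)/13 + (V_3 - 0)/20 + (V_3 - V_5)/62 = 0
  Node 5: (V_5 - V_1)/22 + (V_5 - V_2)/1.6 + (V_5 - V_3)/62 + (V_5 - 0)/3300 = 0
Collecting terms (coefficients in siemens):
  0.1789·V_1 - 0.1333·V_2 - 0.04545·V_5 = 0.0009
  0.8353·V_2 - 0.1333·V_1 - 0.07692·V_3 - 0.625·V_5 = 0
  0.1431·V_3 - 0.07692·V_2 - 0.01613·V_5 = 0
  0.6869·V_5 - 0.04545·V_1 - 0.625·V_2 - 0.01613·V_3 = 0
Solving these 4 simultaneous equations (Gaussian elimination) gives:
  V_1 = 0.03234 V, V_2 = 0.0273 V, V_3 = 0.01777 V, V_5 = 0.0274 V
I_R4 = (V_3 - V_4)/R4 = (0.01777 - 0)/20 = 0.0008885 A
|I_R4| = 0.0008885 A

Final answer: |I_R4| = 0.0008885 A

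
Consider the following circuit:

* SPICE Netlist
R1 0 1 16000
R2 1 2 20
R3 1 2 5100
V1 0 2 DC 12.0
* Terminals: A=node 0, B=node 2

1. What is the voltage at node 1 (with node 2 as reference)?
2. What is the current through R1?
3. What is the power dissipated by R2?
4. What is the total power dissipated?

Nodal analysis, taking node 2 as the 0 V reference.
Source V1 fixes V_0 = 12 V.
KCL at each unknown node (sum of currents leaving = 0; resistances in Ω):
  Node 1: (V_1 - 12)/16000 + (V_1 - 0)/20 + (V_1 - 0)/5100 = 0
Collecting terms: 0.05026 × V_1 = 0.00075  =>  V_1 = 0.01492 V
Part 1:
  Read off the nodal solution: V_1 = 0.01492 V
Part 2:
  I_R1 = (V_0 - V_1)/R1 = (12 - 0.01492)/16000 = 0.0007491 A
  Magnitude: I_R1 = 0.0007491 A
Part 3:
  I_R2 = (V_1 - V_2)/R2 = (0.01492 - 0)/20 = 0.0007461 A
  P_R2 = I_R2² × R2 = (0.0007461)² × 20 = 0.00001113 W
Part 4:
  Power in each resistor, P = (ΔV)²/R:
    P_R1 = (12 - 0.01492)²/16000 = 0.008978 W
    P_R2 = (0.01492 - 0)²/20 = 0.00001113 W
    P_R3 = (0.01492 - 0)²/5100 = 0.00000004366 W
  P_total = P_R1 + P_R2 + P_R3 = 0.008989 W

Final answers:
1. V_1 = 0.01492 V
2. I_R1 = 0.0007491 A
3. P_R2 = 1.113e-05 W
4. P_total = 0.008989 W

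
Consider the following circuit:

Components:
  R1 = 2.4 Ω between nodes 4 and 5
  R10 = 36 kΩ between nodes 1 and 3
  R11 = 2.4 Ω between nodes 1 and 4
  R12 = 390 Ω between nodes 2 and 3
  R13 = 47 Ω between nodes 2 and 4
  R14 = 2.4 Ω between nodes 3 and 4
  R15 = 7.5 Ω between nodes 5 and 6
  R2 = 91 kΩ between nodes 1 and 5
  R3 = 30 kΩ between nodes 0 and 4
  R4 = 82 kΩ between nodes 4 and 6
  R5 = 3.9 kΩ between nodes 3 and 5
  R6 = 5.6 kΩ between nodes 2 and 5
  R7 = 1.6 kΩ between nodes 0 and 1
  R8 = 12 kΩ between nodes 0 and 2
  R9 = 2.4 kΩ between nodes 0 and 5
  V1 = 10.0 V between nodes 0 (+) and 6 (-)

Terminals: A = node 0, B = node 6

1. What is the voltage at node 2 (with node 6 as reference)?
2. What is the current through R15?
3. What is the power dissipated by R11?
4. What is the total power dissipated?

Nodal analysis, taking node 6 as the 0 V reference.
Source V1 fixes V_0 = 10 V.
KCL at each unknown node (sum of currents leaving = 0; resistances in Ω):
  Node 1: (V_1 - V_5)/91000 + (V_1 - 10)/1600 + (V_1 - V_3)/36000 + (V_1 - V_4)/2.4 = 0
  Node 2: (V_2 - V_5)/5600 + (V_2 - 10)/12000 + (V_2 - V_3)/390 + (V_2 - V_4)/47 = 0
  Node 3: (V_3 - V_5)/3900 + (V_3 - V_1)/36000 + (V_3 - V_2)/390 + (V_3 - V_4)/2.4 = 0
  Node 4: (V_4 - V_5)/2.4 + (V_4 - 10)/30000 + (V_4 - 0)/82000 + (V_4 - V_1)/2.4 + (V_4 - V_2)/47 + (V_4 - V_3)/2.4 = 0
  Node 5: (V_5 - V_4)/2.4 + (V_5 - V_1)/91000 + (V_5 - V_3)/3900 + (V_5 - V_2)/5600 + (V_5 - 10)/2400 + (V_5 - 0)/7.5 = 0
Collecting terms (coefficients in siemens):
  0.4173·V_1 - 0.00002778·V_3 - 0.4167·V_4 - 0.00001099·V_5 = 0.00625
  0.0241·V_2 - 0.002564·V_3 - 0.02128·V_4 - 0.0001786·V_5 = 0.0008333
  0.4195·V_3 - 0.00002778·V_1 - 0.002564·V_2 - 0.4167·V_4 - 0.0002564·V_5 = 0
  1.271·V_4 - 0.4167·V_1 - 0.02128·V_2 - 0.4167·V_3 - 0.4167·V_5 = 0.0003333
  0.5509·V_5 - 0.00001099·V_1 - 0.0001786·V_2 - 0.0002564·V_3 - 0.4167·V_4 = 0.004167
Solving these 5 simultaneous equations (Gaussian elimination) gives:
  V_1 = 0.1183 V, V_2 = 0.1376 V, V_3 = 0.1037 V, V_4 = 0.1035 V
  V_5 = 0.08593 V
Part 1:
  Read off the nodal solution: V_2 = 0.1376 V
Part 2:
  I_R15 = (V_5 - V_6)/R15 = (0.08593 - 0)/7.5 = 0.01146 A
  Magnitude: I_R15 = 0.01146 A
Part 3:
  I_R11 = (V_1 - V_4)/R11 = (0.1183 - 0.1035)/2.4 = 0.006175 A
  P_R11 = I_R11² × R11 = (0.006175)² × 2.4 = 0.00009152 W
Part 4:
  Power in each resistor, P = (ΔV)²/R:
    P_R1 = (0.1035 - 0.08593)²/2.4 = 0.0001283 W
    P_R2 = (0.1183 - 0.08593)²/91000 = 0.00000001151 W
    P_R3 = (10 - 0.1035)²/30000 = 0.003265 W
    P_R4 = (0.1035 - 0)²/82000 = 0.0000001306 W
    P_R5 = (0.1037 - 0.08593)²/3900 = 0.00000008077 W
    P_R6 = (0.1376 - 0.08593)²/5600 = 0.0000004765 W
    P_R7 = (10 - 0.1183)²/1600 = 0.06103 W
    P_R8 = (10 - 0.1376)²/12000 = 0.008106 W
    P_R9 = (10 - 0.08593)²/2400 = 0.04095 W
    P_R10 = (0.1183 - 0.1037)²/36000 = 0.000000005939 W
    P_R11 = (0.1183 - 0.1035)²/2.4 = 0.00009152 W
    P_R12 = (0.1376 - 0.1037)²/390 = 0.000002948 W
    P_R13 = (0.1376 - 0.1035)²/47 = 0.00002475 W
    P_R14 = (0.1037 - 0.1035)²/2.4 = 0.00000001645 W
    P_R15 = (0.08593 - 0)²/7.5 = 0.0009845 W
  P_total = P_R1 + P_R2 + P_R3 + P_R4 + P_R5 + P_R6 + P_R7 + P_R8 + P_R9 + P_R10 + P_R11 + P_R12 + P_R13 + P_R14 + P_R15 = 0.1146 W

Final answers:
1. V_2 = 0.1376 V
2. I_R15 = 0.01146 A
3. P_R11 = 9.152e-05 W
4. P_total = 0.1146 W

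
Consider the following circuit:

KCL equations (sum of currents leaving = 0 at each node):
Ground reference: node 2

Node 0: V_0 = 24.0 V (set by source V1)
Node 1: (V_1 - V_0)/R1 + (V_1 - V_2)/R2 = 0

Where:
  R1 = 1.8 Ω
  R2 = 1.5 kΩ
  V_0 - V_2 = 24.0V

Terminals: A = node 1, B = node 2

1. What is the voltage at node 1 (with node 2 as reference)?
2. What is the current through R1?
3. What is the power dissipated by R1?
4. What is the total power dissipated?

Nodal analysis, taking node 2 as the 0 V reference.
Source V1 fixes V_0 = 24 V.
KCL at each unknown node (sum of currents leaving = 0; resistances in Ω):
  Node 1: (V_1 - 24)/1.8 + (V_1 - 0)/1500 = 0
Collecting terms: 0.5562 × V_1 = 13.33  =>  V_1 = 23.97 V
Part 1:
  Read off the nodal solution: V_1 = 23.97 V
Part 2:
  I_R1 = (V_0 - V_1)/R1 = (24 - 23.97)/1.8 = 0.01598 A
  Magnitude: I_R1 = 0.01598 A
Part 3:
  I_R1 = (V_0 - V_1)/R1 = (24 - 23.97)/1.8 = 0.01598 A
  P_R1 = I_R1² × R1 = (0.01598)² × 1.8 = 0.0004597 W
Part 4:
  Power in each resistor, P = (ΔV)²/R:
    P_R1 = (24 - 23.97)²/1.8 = 0.0004597 W
    P_R2 = (23.97 - 0)²/1500 = 0.3831 W
  P_total = P_R1 + P_R2 = 0.3835 W

Final answers:
1. V_1 = 23.97 V
2. I_R1 = 0.01598 A
3. P_R1 = 0.0004597 W
4. P_total = 0.3835 W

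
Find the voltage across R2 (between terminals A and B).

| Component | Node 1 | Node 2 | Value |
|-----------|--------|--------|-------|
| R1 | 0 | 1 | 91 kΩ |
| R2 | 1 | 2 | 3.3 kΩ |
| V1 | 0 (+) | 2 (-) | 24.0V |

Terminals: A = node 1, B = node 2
R1 and R2 are in series across V1 (node 0 → node 1 → node 2), and the output A–B is taken across R2, so this is a voltage divider.
Series current: I = V1/(R1 + R2) = 24/(91000 + 3300) = 24/94300 = 0.0002545 A
V_R2 = I × R2 = V1 × R2/(R1 + R2) = 24 × 3300/94300 = 0.8399 V

Final answer: 0.8399 V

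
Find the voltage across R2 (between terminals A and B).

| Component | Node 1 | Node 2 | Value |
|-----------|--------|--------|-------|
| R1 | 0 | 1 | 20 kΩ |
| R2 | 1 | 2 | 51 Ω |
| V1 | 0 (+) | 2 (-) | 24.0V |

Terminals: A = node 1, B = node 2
R1 and R2 are in series across V1 (node 0 → node 1 → node 2), and the output A–B is taken across R2, so this is a voltage divider.
Series current: I = V1/(R1 + R2) = 24/(20000 + 51) = 24/20050 = 0.001197 A
V_R2 = I × R2 = V1 × R2/(R1 + R2) = 24 × 51/20050 = 0.06104 V

Final answer: 0.06104 V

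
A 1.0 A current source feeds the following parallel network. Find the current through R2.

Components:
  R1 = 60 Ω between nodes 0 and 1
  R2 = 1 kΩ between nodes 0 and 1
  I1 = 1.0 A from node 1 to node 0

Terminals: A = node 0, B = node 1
All resistors sit directly between nodes 0 and 1, so they are in parallel and share one voltage V; the full source current 1 A splits among them.
1/R_par = 1/60 + 1/1000 = 0.01767 S  =>  R_par = 56.6 Ω
V = I × R_par = 1 × 56.6 = 56.6 V
I_R2 = V/R2 = 56.6/1000 = 0.0566 A

Final answer: 0.0566 A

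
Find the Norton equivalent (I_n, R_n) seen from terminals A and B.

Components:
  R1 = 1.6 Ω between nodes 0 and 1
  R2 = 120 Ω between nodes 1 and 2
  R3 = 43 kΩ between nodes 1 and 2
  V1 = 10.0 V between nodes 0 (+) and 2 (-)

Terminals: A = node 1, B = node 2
Find the Thévenin equivalent first; then I_n = V_th/R_th and R_n = R_th.
Step 1 — V_th is the open-circuit voltage V_A - V_B (nothing connected across the terminals).
Nodal analysis, taking node 2 as the 0 V reference.
Source V1 fixes V_0 = 10 V.
KCL at each unknown node (sum of currents leaving = 0; resistances in Ω):
  Node 1: (V_1 - 10)/1.6 + (V_1 - 0)/120 + (V_1 - 0)/43000 = 0
Collecting terms: 0.6334 × V_1 = 6.25  =>  V_1 = 9.868 V
V_th = V_1 - V_2 = 9.868 - 0 = 9.868 V
Step 2 — R_th: zero the source — replace V1 by a short circuit (node 2 merges into node 0) — and find the resistance seen between A (node 1) and B (node 0).
Reduce the network between node 1 (A) and node 0 (B) by series/parallel combination:
  Rp1 = R1 ‖ R2 ‖ R3 (parallel, all between nodes 0 and 1) = 1/(1/1.6 + 1/120 + 1/43000) = 1.579 Ω
R_th = 1.579 Ω
I_n = V_th/R_th = 9.868/1.579 = 6.25 A, and R_n = R_th = 1.579 Ω

Final answer: I_n = 6.25 A, R_n = 1.579 Ω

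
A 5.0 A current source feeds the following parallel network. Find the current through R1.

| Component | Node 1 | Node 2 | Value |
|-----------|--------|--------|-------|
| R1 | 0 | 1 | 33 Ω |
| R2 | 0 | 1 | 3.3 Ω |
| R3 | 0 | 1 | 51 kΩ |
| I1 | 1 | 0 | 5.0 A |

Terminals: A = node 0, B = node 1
All resistors sit directly between nodes 0 and 1, so they are in parallel and share one voltage V; the full source current 5 A splits among them.
1/R_par = 1/33 + 1/3.3 + 1/51000 = 0.3334 S  =>  R_par = 3 Ω
V = I × R_par = 5 × 3 = 15 V
I_R1 = V/R1 = 15/33 = 0.4545 A

Final answer: 0.4545 A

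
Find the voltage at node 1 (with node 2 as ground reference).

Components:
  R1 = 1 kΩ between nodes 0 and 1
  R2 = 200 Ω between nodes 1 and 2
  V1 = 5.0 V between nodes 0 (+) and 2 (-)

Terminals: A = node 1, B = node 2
Nodal analysis, taking node 2 as the 0 V reference.
Source V1 fixes V_0 = 5 V.
KCL at each unknown node (sum of currents leaving = 0; resistances in Ω):
  Node 1: (V_1 - 5)/1000 + (V_1 - 0)/200 = 0
Collecting terms: 0.006 × V_1 = 0.005  =>  V_1 = 0.8333 V
The requested potential is V_1 = 0.8333 V.

Final answer: V_1 = 0.8333 V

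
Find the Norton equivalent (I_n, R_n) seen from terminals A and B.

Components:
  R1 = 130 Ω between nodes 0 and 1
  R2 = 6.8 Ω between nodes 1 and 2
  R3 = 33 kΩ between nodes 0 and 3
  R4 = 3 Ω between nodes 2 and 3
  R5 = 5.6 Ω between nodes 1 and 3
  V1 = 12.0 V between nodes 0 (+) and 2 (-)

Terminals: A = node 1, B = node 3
Find the Thévenin equivalent first; then I_n = V_th/R_th and R_n = R_th.
Step 1 — V_th is the open-circuit voltage V_A - V_B (nothing connected across the terminals).
Nodal analysis, taking node 2 as the 0 V reference.
Source V1 fixes V_0 = 12 V.
KCL at each unknown node (sum of currents leaving = 0; resistances in Ω):
  Node 1: (V_1 - 12)/130 + (V_1 - 0)/6.8 + (V_1 - V_3)/5.6 = 0
  Node 3: (V_3 - 12)/33000 + (V_3 - 0)/3 + (V_3 - V_1)/5.6 = 0
Collecting terms (coefficients in siemens):
  0.3333·V_1 - 0.1786·V_3 = 0.09231
  0.5119·V_3 - 0.1786·V_1 = 0.0003636
Determinant D = (0.3333)(0.5119) - (-0.1786)(-0.1786) = 0.1388
V_1 = [(0.09231)(0.5119) - (-0.1786)(0.0003636)]/D = 0.341 V
V_3 = [(0.3333)(0.0003636) - (0.09231)(-0.1786)]/D = 0.1197 V
V_th = V_1 - V_3 = 0.341 - 0.1197 = 0.2214 V
Step 2 — R_th: zero the source — replace V1 by a short circuit (node 2 merges into node 0) — and find the resistance seen between A (node 1) and B (node 3).
Reduce the network between node 1 (A) and node 3 (B) by series/parallel combination:
  Rp1 = R1 ‖ R2 (parallel, both between nodes 0 and 1) = 1/(1/130 + 1/6.8) = 6.462 Ω
  Rp2 = R3 ‖ R4 (parallel, both between nodes 0 and 3) = 1/(1/33000 + 1/3) = 3 Ω
  Rs1 = Rp1 + Rp2 (series, joined only at node 0) = 6.462 + 3 = 9.462 Ω
  Rp3 = R5 ‖ Rs1 (parallel, both between nodes 1 and 3) = 1/(1/5.6 + 1/9.462) = 3.518 Ω
R_th = 3.518 Ω
I_n = V_th/R_th = 0.2214/3.518 = 0.06293 A, and R_n = R_th = 3.518 Ω

Final answer: I_n = 0.06293 A, R_n = 3.518 Ω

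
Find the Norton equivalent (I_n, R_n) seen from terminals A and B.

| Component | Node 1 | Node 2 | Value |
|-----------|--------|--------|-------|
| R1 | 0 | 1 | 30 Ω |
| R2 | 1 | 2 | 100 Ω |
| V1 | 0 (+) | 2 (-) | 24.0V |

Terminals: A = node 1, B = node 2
Find the Thévenin equivalent first; then I_n = V_th/R_th and R_n = R_th.
Step 1 — V_th is the open-circuit voltage V_A - V_B (nothing connected across the terminals).
Nodal analysis, taking node 2 as the 0 V reference.
Source V1 fixes V_0 = 24 V.
KCL at each unknown node (sum of currents leaving = 0; resistances in Ω):
  Node 1: (V_1 - 24)/30 + (V_1 - 0)/100 = 0
Collecting terms: 0.04333 × V_1 = 0.8  =>  V_1 = 18.46 V
V_th = V_1 - V_2 = 18.46 - 0 = 18.46 V
Step 2 — R_th: zero the source — replace V1 by a short circuit (node 2 merges into node 0) — and find the resistance seen between A (node 1) and B (node 0).
Reduce the network between node 1 (A) and node 0 (B) by series/parallel combination:
  Rp1 = R1 ‖ R2 (parallel, both between nodes 0 and 1) = 1/(1/30 + 1/100) = 23.08 Ω
R_th = 23.08 Ω
I_n = V_th/R_th = 18.46/23.08 = 0.8 A, and R_n = R_th = 23.08 Ω

Final answer: I_n = 0.8 A, R_n = 23.08 Ω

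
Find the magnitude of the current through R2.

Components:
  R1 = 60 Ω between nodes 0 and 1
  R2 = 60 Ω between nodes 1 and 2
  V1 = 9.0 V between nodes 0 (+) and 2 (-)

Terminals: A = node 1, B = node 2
Nodal analysis, taking node 2 as the 0 V reference.
Source V1 fixes V_0 = 9 V.
KCL at each unknown node (sum of currents leaving = 0; resistances in Ω):
  Node 1: (V_1 - 9)/60 + (V_1 - 0)/60 = 0
Collecting terms: 0.03333 × V_1 = 0.15  =>  V_1 = 4.5 V
I_R2 = (V_1 - V_2)/R2 = (4.5 - 0)/60 = 0.075 A
|I_R2| = 0.075 A

Final answer: |I_R2| = 0.075 A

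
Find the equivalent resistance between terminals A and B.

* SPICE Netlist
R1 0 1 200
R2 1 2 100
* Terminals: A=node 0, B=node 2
Reduce the network between node 0 (A) and node 2 (B) by series/parallel combination:
  Rs1 = R1 + R2 (series, joined only at node 1) = 200 + 100 = 300 Ω
R_eq = 300 Ω

Final answer: 300 Ω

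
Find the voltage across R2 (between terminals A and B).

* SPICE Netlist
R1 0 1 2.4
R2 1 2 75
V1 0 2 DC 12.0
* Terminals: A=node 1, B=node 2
R1 and R2 are in series across V1 (node 0 → node 1 → node 2), and the output A–B is taken across R2, so this is a voltage divider.
Series current: I = V1/(R1 + R2) = 12/(2.4 + 75) = 12/77.4 = 0.155 A
V_R2 = I × R2 = V1 × R2/(R1 + R2) = 12 × 75/77.4 = 11.63 V

Final answer: 11.63 V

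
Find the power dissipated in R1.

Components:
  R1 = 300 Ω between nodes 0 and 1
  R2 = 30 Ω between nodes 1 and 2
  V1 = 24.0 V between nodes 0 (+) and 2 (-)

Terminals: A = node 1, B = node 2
Nodal analysis, taking node 2 as the 0 V reference.
Source V1 fixes V_0 = 24 V.
KCL at each unknown node (sum of currents leaving = 0; resistances in Ω):
  Node 1: (V_1 - 24)/300 + (V_1 - 0)/30 = 0
Collecting terms: 0.03667 × V_1 = 0.08  =>  V_1 = 2.182 V
I_R1 = (V_0 - V_1)/R1 = (24 - 2.182)/300 = 0.07273 A
P_R1 = I_R1² × R1 = (0.07273)² × 300 = 1.587 W

Final answer: 1.587 W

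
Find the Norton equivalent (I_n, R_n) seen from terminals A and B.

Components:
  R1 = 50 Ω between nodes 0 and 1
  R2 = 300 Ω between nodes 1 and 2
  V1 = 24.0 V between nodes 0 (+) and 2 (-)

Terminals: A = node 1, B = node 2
Find the Thévenin equivalent first; then I_n = V_th/R_th and R_n = R_th.
Step 1 — V_th is the open-circuit voltage V_A - V_B (nothing connected across the terminals).
Nodal analysis, taking node 2 as the 0 V reference.
Source V1 fixes V_0 = 24 V.
KCL at each unknown node (sum of currents leaving = 0; resistances in Ω):
  Node 1: (V_1 - 24)/50 + (V_1 - 0)/300 = 0
Collecting terms: 0.02333 × V_1 = 0.48  =>  V_1 = 20.57 V
V_th = V_1 - V_2 = 20.57 - 0 = 20.57 V
Step 2 — R_th: zero the source — replace V1 by a short circuit (node 2 merges into node 0) — and find the resistance seen between A (node 1) and B (node 0).
Reduce the network between node 1 (A) and node 0 (B) by series/parallel combination:
  Rp1 = R1 ‖ R2 (parallel, both between nodes 0 and 1) = 1/(1/50 + 1/300) = 42.86 Ω
R_th = 42.86 Ω
I_n = V_th/R_th = 20.57/42.86 = 0.48 A, and R_n = R_th = 42.86 Ω

Final answer: I_n = 0.48 A, R_n = 42.86 Ω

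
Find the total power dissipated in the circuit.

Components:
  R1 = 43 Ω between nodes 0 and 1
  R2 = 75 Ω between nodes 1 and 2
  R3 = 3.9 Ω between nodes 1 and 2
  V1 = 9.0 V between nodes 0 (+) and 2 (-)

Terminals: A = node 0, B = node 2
Nodal analysis, taking node 2 as the 0 V reference.
Source V1 fixes V_0 = 9 V.
KCL at each unknown node (sum of currents leaving = 0; resistances in Ω):
  Node 1: (V_1 - 9)/43 + (V_1 - 0)/75 + (V_1 - 0)/3.9 = 0
Collecting terms: 0.293 × V_1 = 0.2093  =>  V_1 = 0.7143 V
Power in each resistor, P = (ΔV)²/R:
  P_R1 = (9 - 0.7143)²/43 = 1.597 W
  P_R2 = (0.7143 - 0)²/75 = 0.006804 W
  P_R3 = (0.7143 - 0)²/3.9 = 0.1308 W
P_total = P_R1 + P_R2 + P_R3 = 1.734 W

Final answer: 1.734 W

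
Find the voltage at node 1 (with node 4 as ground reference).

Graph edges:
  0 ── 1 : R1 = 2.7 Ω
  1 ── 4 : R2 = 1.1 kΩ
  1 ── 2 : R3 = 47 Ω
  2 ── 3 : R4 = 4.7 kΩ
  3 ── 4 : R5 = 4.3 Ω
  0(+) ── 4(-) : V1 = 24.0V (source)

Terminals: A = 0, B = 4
Nodal analysis, taking node 4 as the 0 V reference.
Source V1 fixes V_0 = 24 V.
KCL at each unknown node (sum of currents leaving = 0; resistances in Ω):
  Node 1: (V_1 - 24)/2.7 + (V_1 - 0)/1100 + (V_1 - V_2)/47 = 0
  Node 2: (V_2 - V_1)/47 + (V_2 - V_3)/4700 = 0
  Node 3: (V_3 - V_2)/4700 + (V_3 - 0)/4.3 = 0
Collecting terms (coefficients in siemens):
  0.3926·V_1 - 0.02128·V_2 = 8.889
  0.02149·V_2 - 0.02128·V_1 - 0.0002128·V_3 = 0
  0.2328·V_3 - 0.0002128·V_2 = 0
Solving these 3 simultaneous equations (Gaussian elimination) gives:
  V_1 = 23.93 V, V_2 = 23.69 V, V_3 = 0.02165 V
The requested potential is V_1 = 23.93 V.

Final answer: V_1 = 23.93 V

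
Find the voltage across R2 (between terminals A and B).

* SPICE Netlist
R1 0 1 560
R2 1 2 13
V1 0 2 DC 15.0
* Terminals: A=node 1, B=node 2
R1 and R2 are in series across V1 (node 0 → node 1 → node 2), and the output A–B is taken across R2, so this is a voltage divider.
Series current: I = V1/(R1 + R2) = 15/(560 + 13) = 15/573 = 0.02618 A
V_R2 = I × R2 = V1 × R2/(R1 + R2) = 15 × 13/573 = 0.3403 V

Final answer: 0.3403 V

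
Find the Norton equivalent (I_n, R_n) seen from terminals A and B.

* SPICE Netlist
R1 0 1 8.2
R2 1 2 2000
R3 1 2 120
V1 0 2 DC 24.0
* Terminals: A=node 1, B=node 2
Find the Thévenin equivalent first; then I_n = V_th/R_th and R_n = R_th.
Step 1 — V_th is the open-circuit voltage V_A - V_B (nothing connected across the terminals).
Nodal analysis, taking node 2 as the 0 V reference.
Source V1 fixes V_0 = 24 V.
KCL at each unknown node (sum of currents leaving = 0; resistances in Ω):
  Node 1: (V_1 - 24)/8.2 + (V_1 - 0)/2000 + (V_1 - 0)/120 = 0
Collecting terms: 0.1308 × V_1 = 2.927  =>  V_1 = 22.38 V
V_th = V_1 - V_2 = 22.38 - 0 = 22.38 V
Step 2 — R_th: zero the source — replace V1 by a short circuit (node 2 merges into node 0) — and find the resistance seen between A (node 1) and B (node 0).
Reduce the network between node 1 (A) and node 0 (B) by series/parallel combination:
  Rp1 = R1 ‖ R2 ‖ R3 (parallel, all between nodes 0 and 1) = 1/(1/8.2 + 1/2000 + 1/120) = 7.646 Ω
R_th = 7.646 Ω
I_n = V_th/R_th = 22.38/7.646 = 2.927 A, and R_n = R_th = 7.646 Ω

Final answer: I_n = 2.927 A, R_n = 7.646 Ω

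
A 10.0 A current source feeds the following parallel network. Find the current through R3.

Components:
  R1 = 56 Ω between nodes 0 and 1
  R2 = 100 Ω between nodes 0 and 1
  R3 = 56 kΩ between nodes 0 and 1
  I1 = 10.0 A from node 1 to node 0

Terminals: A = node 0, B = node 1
All resistors sit directly between nodes 0 and 1, so they are in parallel and share one voltage V; the full source current 10 A splits among them.
1/R_par = 1/56 + 1/100 + 1/56000 = 0.02788 S  =>  R_par = 35.87 Ω
V = I × R_par = 10 × 35.87 = 358.7 V
I_R3 = V/R3 = 358.7/56000 = 0.006406 A

Final answer: 0.006406 A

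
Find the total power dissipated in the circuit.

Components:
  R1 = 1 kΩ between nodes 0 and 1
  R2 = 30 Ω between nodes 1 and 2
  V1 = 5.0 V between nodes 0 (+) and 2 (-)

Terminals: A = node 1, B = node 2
Nodal analysis, taking node 2 as the 0 V reference.
Source V1 fixes V_0 = 5 V.
KCL at each unknown node (sum of currents leaving = 0; resistances in Ω):
  Node 1: (V_1 - 5)/1000 + (V_1 - 0)/30 = 0
Collecting terms: 0.03433 × V_1 = 0.005  =>  V_1 = 0.1456 V
Power in each resistor, P = (ΔV)²/R:
  P_R1 = (5 - 0.1456)²/1000 = 0.02356 W
  P_R2 = (0.1456 - 0)²/30 = 0.0007069 W
P_total = P_R1 + P_R2 = 0.02427 W

Final answer: 0.02427 W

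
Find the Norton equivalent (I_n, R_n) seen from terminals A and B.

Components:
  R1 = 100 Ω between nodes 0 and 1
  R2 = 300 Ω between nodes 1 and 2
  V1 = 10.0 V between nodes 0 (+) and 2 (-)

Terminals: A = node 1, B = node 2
Find the Thévenin equivalent first; then I_n = V_th/R_th and R_n = R_th.
Step 1 — V_th is the open-circuit voltage V_A - V_B (nothing connected across the terminals).
Nodal analysis, taking node 2 as the 0 V reference.
Source V1 fixes V_0 = 10 V.
KCL at each unknown node (sum of currents leaving = 0; resistances in Ω):
  Node 1: (V_1 - 10)/100 + (V_1 - 0)/300 = 0
Collecting terms: 0.01333 × V_1 = 0.1  =>  V_1 = 7.5 V
V_th = V_1 - V_2 = 7.5 - 0 = 7.5 V
Step 2 — R_th: zero the source — replace V1 by a short circuit (node 2 merges into node 0) — and find the resistance seen between A (node 1) and B (node 0).
Reduce the network between node 1 (A) and node 0 (B) by series/parallel combination:
  Rp1 = R1 ‖ R2 (parallel, both between nodes 0 and 1) = 1/(1/100 + 1/300) = 75 Ω
R_th = 75 Ω
I_n = V_th/R_th = 7.5/75 = 0.1 A, and R_n = R_th = 75 Ω

Final answer: I_n = 0.1 A, R_n = 75 Ω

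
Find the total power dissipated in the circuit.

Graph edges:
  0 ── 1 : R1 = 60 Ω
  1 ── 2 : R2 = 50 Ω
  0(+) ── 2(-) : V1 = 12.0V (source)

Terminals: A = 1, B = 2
Nodal analysis, taking node 2 as the 0 V reference.
Source V1 fixes V_0 = 12 V.
KCL at each unknown node (sum of currents leaving = 0; resistances in Ω):
  Node 1: (V_1 - 12)/60 + (V_1 - 0)/50 = 0
Collecting terms: 0.03667 × V_1 = 0.2  =>  V_1 = 5.455 V
Power in each resistor, P = (ΔV)²/R:
  P_R1 = (12 - 5.455)²/60 = 0.714 W
  P_R2 = (5.455 - 0)²/50 = 0.595 W
P_total = P_R1 + P_R2 = 1.309 W

Final answer: 1.309 W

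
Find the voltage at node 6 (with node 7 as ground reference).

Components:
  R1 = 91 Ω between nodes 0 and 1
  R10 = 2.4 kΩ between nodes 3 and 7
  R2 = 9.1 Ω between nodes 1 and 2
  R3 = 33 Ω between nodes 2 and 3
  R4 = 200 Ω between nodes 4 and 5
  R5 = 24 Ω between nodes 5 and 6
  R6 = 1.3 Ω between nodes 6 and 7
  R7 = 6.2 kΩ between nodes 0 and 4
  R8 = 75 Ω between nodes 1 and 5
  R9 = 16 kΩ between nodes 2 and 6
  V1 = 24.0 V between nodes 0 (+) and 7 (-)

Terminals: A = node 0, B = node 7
Nodal analysis, taking node 7 as the 0 V reference.
Source V1 fixes V_0 = 24 V.
KCL at each unknown node (sum of currents leaving = 0; resistances in Ω):
  Node 1: (V_1 - 24)/91 + (V_1 - V_2)/9.1 + (V_1 - V_5)/75 = 0
  Node 2: (V_2 - V_1)/9.1 + (V_2 - V_3)/33 + (V_2 - V_6)/16000 = 0
  Node 3: (V_3 - V_2)/33 + (V_3 - 0)/2400 = 0
  Node 4: (V_4 - V_5)/200 + (V_4 - 24)/6200 = 0
  Node 5: (V_5 - V_4)/200 + (V_5 - V_6)/24 + (V_5 - V_1)/75 = 0
  Node 6: (V_6 - V_5)/24 + (V_6 - 0)/1.3 + (V_6 - V_2)/16000 = 0
Collecting terms (coefficients in siemens):
  0.1342·V_1 - 0.1099·V_2 - 0.01333·V_5 = 0.2637
  0.1403·V_2 - 0.1099·V_1 - 0.0303·V_3 - 0.0000625·V_6 = 0
  0.03072·V_3 - 0.0303·V_2 = 0
  0.005161·V_4 - 0.005·V_5 = 0.003871
  0.06·V_5 - 0.01333·V_1 - 0.005·V_4 - 0.04167·V_6 = 0
  0.811·V_6 - 0.0000625·V_2 - 0.04167·V_5 = 0
Solving these 6 simultaneous equations (Gaussian elimination) gives:
  V_1 = 12.35 V, V_2 = 12.29 V, V_3 = 12.13 V, V_4 = 3.827 V
  V_5 = 3.176 V, V_6 = 0.1642 V
The requested potential is V_6 = 0.1642 V.

Final answer: V_6 = 0.1642 V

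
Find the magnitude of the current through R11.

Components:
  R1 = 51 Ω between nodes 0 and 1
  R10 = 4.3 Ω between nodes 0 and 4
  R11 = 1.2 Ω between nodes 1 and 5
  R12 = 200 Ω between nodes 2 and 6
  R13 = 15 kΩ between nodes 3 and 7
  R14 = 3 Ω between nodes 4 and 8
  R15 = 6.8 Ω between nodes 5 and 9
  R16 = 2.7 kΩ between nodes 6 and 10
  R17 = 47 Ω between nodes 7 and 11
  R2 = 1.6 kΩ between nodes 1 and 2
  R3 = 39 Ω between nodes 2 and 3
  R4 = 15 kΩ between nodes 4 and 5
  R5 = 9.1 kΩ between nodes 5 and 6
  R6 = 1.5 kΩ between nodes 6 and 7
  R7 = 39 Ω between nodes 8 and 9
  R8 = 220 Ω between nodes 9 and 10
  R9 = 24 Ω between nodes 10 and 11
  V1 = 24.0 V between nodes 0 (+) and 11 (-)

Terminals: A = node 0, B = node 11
Nodal analysis, taking node 11 as the 0 V reference.
Source V1 fixes V_0 = 24 V.
KCL at each unknown node (sum of currents leaving = 0; resistances in Ω):
  Node 1: (V_1 - 24)/51 + (V_1 - V_2)/1600 + (V_1 - V_5)/1.2 = 0
  Node 2: (V_2 - V_1)/1600 + (V_2 - V_3)/39 + (V_2 - V_6)/200 = 0
  Node 3: (V_3 - V_2)/39 + (V_3 - V_7)/15000 = 0
  Node 4: (V_4 - V_5)/15000 + (V_4 - 24)/4.3 + (V_4 - V_8)/3 = 0
  Node 5: (V_5 - V_4)/15000 + (V_5 - V_6)/9100 + (V_5 - V_1)/1.2 + (V_5 - V_9)/6.8 = 0
  Node 6: (V_6 - V_5)/9100 + (V_6 - V_7)/1500 + (V_6 - V_2)/200 + (V_6 - V_10)/2700 = 0
  Node 7: (V_7 - V_6)/1500 + (V_7 - V_3)/15000 + (V_7 - 0)/47 = 0
  Node 8: (V_8 - V_9)/39 + (V_8 - V_4)/3 = 0
  Node 9: (V_9 - V_8)/39 + (V_9 - V_10)/220 + (V_9 - V_5)/6.8 = 0
  Node 10: (V_10 - V_9)/220 + (V_10 - 0)/24 + (V_10 - V_6)/2700 = 0
Collecting terms (coefficients in siemens):
  0.8536·V_1 - 0.000625·V_2 - 0.8333·V_5 = 0.4706
  0.03127·V_2 - 0.000625·V_1 - 0.02564·V_3 - 0.005·V_6 = 0
  0.02571·V_3 - 0.02564·V_2 - 0.00006667·V_7 = 0
  0.566·V_4 - 0.00006667·V_5 - 0.3333·V_8 = 5.581
  0.9806·V_5 - 0.8333·V_1 - 0.00006667·V_4 - 0.0001099·V_6 - 0.1471·V_9 = 0
  0.006147·V_6 - 0.005·V_2 - 0.0001099·V_5 - 0.0006667·V_7 - 0.0003704·V_10 = 0
  0.02201·V_7 - 0.00006667·V_3 - 0.0006667·V_6 = 0
  0.359·V_8 - 0.3333·V_4 - 0.02564·V_9 = 0
  0.1772·V_9 - 0.1471·V_5 - 0.02564·V_8 - 0.004545·V_10 = 0
  0.04658·V_10 - 0.0003704·V_6 - 0.004545·V_9 = 0
Solving these 10 simultaneous equations (Gaussian elimination) gives:
  V_1 = 21.8 V, V_2 = 10.1 V, V_3 = 10.07 V, V_4 = 23.77 V
  V_5 = 21.76 V, V_6 = 8.766 V, V_7 = 0.296 V, V_8 = 23.61 V
  V_9 = 21.52 V, V_10 = 2.17 V
I_R11 = (V_1 - V_5)/R11 = (21.8 - 21.76)/1.2 = 0.0358 A
|I_R11| = 0.0358 A

Final answer: |I_R11| = 0.0358 A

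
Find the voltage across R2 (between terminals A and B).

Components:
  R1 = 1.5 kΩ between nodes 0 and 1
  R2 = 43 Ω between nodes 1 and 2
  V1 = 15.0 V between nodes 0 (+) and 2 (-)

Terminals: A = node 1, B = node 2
R1 and R2 are in series across V1 (node 0 → node 1 → node 2), and the output A–B is taken across R2, so this is a voltage divider.
Series current: I = V1/(R1 + R2) = 15/(1500 + 43) = 15/1543 = 0.009721 A
V_R2 = I × R2 = V1 × R2/(R1 + R2) = 15 × 43/1543 = 0.418 V

Final answer: 0.418 V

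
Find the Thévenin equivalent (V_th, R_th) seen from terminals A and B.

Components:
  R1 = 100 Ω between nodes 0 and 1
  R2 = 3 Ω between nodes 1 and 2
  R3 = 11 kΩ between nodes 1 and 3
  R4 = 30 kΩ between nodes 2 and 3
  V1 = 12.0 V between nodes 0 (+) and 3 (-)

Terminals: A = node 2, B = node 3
Step 1 — V_th is the open-circuit voltage V_A - V_B (nothing connected across the terminals).
Nodal analysis, taking node 3 as the 0 V reference.
Source V1 fixes V_0 = 12 V.
KCL at each unknown node (sum of currents leaving = 0; resistances in Ω):
  Node 1: (V_1 - 12)/100 + (V_1 - V_2)/3 + (V_1 - 0)/11000 = 0
  Node 2: (V_2 - V_1)/3 + (V_2 - 0)/30000 = 0
Collecting terms (coefficients in siemens):
  0.3434·V_1 - 0.3333·V_2 = 0.12
  0.3334·V_2 - 0.3333·V_1 = 0
Determinant D = (0.3434)(0.3334) - (-0.3333)(-0.3333) = 0.003375
V_1 = [(0.12)(0.3334) - (-0.3333)(0)]/D = 11.85 V
V_2 = [(0.3434)(0) - (0.12)(-0.3333)]/D = 11.85 V
V_th = V_2 - V_3 = 11.85 - 0 = 11.85 V
Step 2 — R_th: zero the source — replace V1 by a short circuit (node 3 merges into node 0) — and find the resistance seen between A (node 2) and B (node 0).
Reduce the network between node 2 (A) and node 0 (B) by series/parallel combination:
  Rp1 = R1 ‖ R3 (parallel, both between nodes 0 and 1) = 1/(1/100 + 1/11000) = 99.1 Ω
  Rs1 = R2 + Rp1 (series, joined only at node 1) = 3 + 99.1 = 102.1 Ω
  Rp2 = R4 ‖ Rs1 (parallel, both between nodes 0 and 2) = 1/(1/30000 + 1/102.1) = 101.8 Ω
R_th = 101.8 Ω

Final answer: V_th = 11.85 V, R_th = 101.8 Ω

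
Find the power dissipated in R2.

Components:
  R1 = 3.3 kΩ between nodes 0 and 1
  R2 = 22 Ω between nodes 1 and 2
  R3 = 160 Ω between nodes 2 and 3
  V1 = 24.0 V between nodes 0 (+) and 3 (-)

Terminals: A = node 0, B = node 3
Nodal analysis, taking node 3 as the 0 V reference.
Source V1 fixes V_0 = 24 V.
KCL at each unknown node (sum of currents leaving = 0; resistances in Ω):
  Node 1: (V_1 - 24)/3300 + (V_1 - V_2)/22 = 0
  Node 2: (V_2 - V_1)/22 + (V_2 - 0)/160 = 0
Collecting terms (coefficients in siemens):
  0.04576·V_1 - 0.04545·V_2 = 0.007273
  0.0517·V_2 - 0.04545·V_1 = 0
Determinant D = (0.04576)(0.0517) - (-0.04545)(-0.04545) = 0.0002998
V_1 = [(0.007273)(0.0517) - (-0.04545)(0)]/D = 1.254 V
V_2 = [(0.04576)(0) - (0.007273)(-0.04545)]/D = 1.103 V
I_R2 = (V_1 - V_2)/R2 = (1.254 - 1.103)/22 = 0.006893 A
P_R2 = I_R2² × R2 = (0.006893)² × 22 = 0.001045 W

Final answer: 0.001045 W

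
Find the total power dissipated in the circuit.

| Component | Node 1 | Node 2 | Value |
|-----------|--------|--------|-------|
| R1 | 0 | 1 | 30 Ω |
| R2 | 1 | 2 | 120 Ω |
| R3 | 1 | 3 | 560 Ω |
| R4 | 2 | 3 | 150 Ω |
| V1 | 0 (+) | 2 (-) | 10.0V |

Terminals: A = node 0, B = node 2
Nodal analysis, taking node 2 as the 0 V reference.
Source V1 fixes V_0 = 10 V.
KCL at each unknown node (sum of currents leaving = 0; resistances in Ω):
  Node 1: (V_1 - 10)/30 + (V_1 - 0)/120 + (V_1 - V_3)/560 = 0
  Node 3: (V_3 - V_1)/560 + (V_3 - 0)/150 = 0
Collecting terms (coefficients in siemens):
  0.04345·V_1 - 0.001786·V_3 = 0.3333
  0.008452·V_3 - 0.001786·V_1 = 0
Determinant D = (0.04345)(0.008452) - (-0.001786)(-0.001786) = 0.0003641
V_1 = [(0.3333)(0.008452) - (-0.001786)(0)]/D = 7.738 V
V_3 = [(0.04345)(0) - (0.3333)(-0.001786)]/D = 1.635 V
Power in each resistor, P = (ΔV)²/R:
  P_R1 = (10 - 7.738)²/30 = 0.1705 W
  P_R2 = (7.738 - 0)²/120 = 0.499 W
  P_R3 = (7.738 - 1.635)²/560 = 0.06652 W
  P_R4 = (0 - 1.635)²/150 = 0.01782 W
P_total = P_R1 + P_R2 + P_R3 + P_R4 = 0.7539 W

Final answer: 0.7539 W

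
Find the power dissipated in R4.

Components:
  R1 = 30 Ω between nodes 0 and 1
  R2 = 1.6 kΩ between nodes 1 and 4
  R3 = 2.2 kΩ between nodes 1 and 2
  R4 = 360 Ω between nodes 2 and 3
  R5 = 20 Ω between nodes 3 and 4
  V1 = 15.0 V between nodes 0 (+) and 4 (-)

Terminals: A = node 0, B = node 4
Nodal analysis, taking node 4 as the 0 V reference.
Source V1 fixes V_0 = 15 V.
KCL at each unknown node (sum of currents leaving = 0; resistances in Ω):
  Node 1: (V_1 - 15)/30 + (V_1 - 0)/1600 + (V_1 - V_2)/2200 = 0
  Node 2: (V_2 - V_1)/2200 + (V_2 - V_3)/360 = 0
  Node 3: (V_3 - V_2)/360 + (V_3 - 0)/20 = 0
Collecting terms (coefficients in siemens):
  0.03441·V_1 - 0.0004545·V_2 = 0.5
  0.003232·V_2 - 0.0004545·V_1 - 0.002778·V_3 = 0
  0.05278·V_3 - 0.002778·V_2 = 0
Solving these 3 simultaneous equations (Gaussian elimination) gives:
  V_1 = 14.56 V, V_2 = 2.144 V, V_3 = 0.1129 V
I_R4 = (V_2 - V_3)/R4 = (2.144 - 0.1129)/360 = 0.005643 A
P_R4 = I_R4² × R4 = (0.005643)² × 360 = 0.01146 W

Final answer: 0.01146 W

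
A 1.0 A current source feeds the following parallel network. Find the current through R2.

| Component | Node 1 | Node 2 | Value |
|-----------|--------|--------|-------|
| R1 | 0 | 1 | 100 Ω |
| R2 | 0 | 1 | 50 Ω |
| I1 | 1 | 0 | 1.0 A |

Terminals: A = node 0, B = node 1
All resistors sit directly between nodes 0 and 1, so they are in parallel and share one voltage V; the full source current 1 A splits among them.
1/R_par = 1/100 + 1/50 = 0.03 S  =>  R_par = 33.33 Ω
V = I × R_par = 1 × 33.33 = 33.33 V
I_R2 = V/R2 = 33.33/50 = 0.6667 A

Final answer: 0.6667 A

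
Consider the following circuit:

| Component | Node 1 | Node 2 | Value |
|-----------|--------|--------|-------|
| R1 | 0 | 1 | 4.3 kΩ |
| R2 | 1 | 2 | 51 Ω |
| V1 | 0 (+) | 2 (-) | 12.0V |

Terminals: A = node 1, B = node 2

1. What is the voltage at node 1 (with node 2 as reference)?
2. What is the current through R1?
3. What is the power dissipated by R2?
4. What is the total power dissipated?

Nodal analysis, taking node 2 as the 0 V reference.
Source V1 fixes V_0 = 12 V.
KCL at each unknown node (sum of currents leaving = 0; resistances in Ω):
  Node 1: (V_1 - 12)/4300 + (V_1 - 0)/51 = 0
Collecting terms: 0.01984 × V_1 = 0.002791  =>  V_1 = 0.1407 V
Part 1:
  Read off the nodal solution: V_1 = 0.1407 V
Part 2:
  I_R1 = (V_0 - V_1)/R1 = (12 - 0.1407)/4300 = 0.002758 A
  Magnitude: I_R1 = 0.002758 A
Part 3:
  I_R2 = (V_1 - V_2)/R2 = (0.1407 - 0)/51 = 0.002758 A
  P_R2 = I_R2² × R2 = (0.002758)² × 51 = 0.0003879 W
Part 4:
  Power in each resistor, P = (ΔV)²/R:
    P_R1 = (12 - 0.1407)²/4300 = 0.03271 W
    P_R2 = (0.1407 - 0)²/51 = 0.0003879 W
  P_total = P_R1 + P_R2 = 0.0331 W

Final answers:
1. V_1 = 0.1407 V
2. I_R1 = 0.002758 A
3. P_R2 = 0.0003879 W
4. P_total = 0.0331 W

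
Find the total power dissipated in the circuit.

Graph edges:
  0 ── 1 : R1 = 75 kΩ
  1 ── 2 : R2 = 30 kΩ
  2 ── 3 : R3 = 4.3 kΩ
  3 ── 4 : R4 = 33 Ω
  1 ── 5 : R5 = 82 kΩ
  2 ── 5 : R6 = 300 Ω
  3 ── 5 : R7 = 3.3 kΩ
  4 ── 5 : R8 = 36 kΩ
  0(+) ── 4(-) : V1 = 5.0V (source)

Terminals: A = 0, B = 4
Nodal analysis, taking node 4 as the 0 V reference.
Source V1 fixes V_0 = 5 V.
KCL at each unknown node (sum of currents leaving = 0; resistances in Ω):
  Node 1: (V_1 - 5)/75000 + (V_1 - V_2)/30000 + (V_1 - V_5)/82000 = 0
  Node 2: (V_2 - V_1)/30000 + (V_2 - V_3)/4300 + (V_2 - V_5)/300 = 0
  Node 3: (V_3 - V_2)/4300 + (V_3 - 0)/33 + (V_3 - V_5)/3300 = 0
  Node 5: (V_5 - V_1)/82000 + (V_5 - V_2)/300 + (V_5 - V_3)/3300 + (V_5 - 0)/36000 = 0
Collecting terms (coefficients in siemens):
  0.00005886·V_1 - 0.00003333·V_2 - 0.0000122·V_5 = 0.00006667
  0.003599·V_2 - 0.00003333·V_1 - 0.0002326·V_3 - 0.003333·V_5 = 0
  0.03084·V_3 - 0.0002326·V_2 - 0.000303·V_5 = 0
  0.003676·V_5 - 0.0000122·V_1 - 0.003333·V_2 - 0.000303·V_3 = 0
Solving these 4 simultaneous equations (Gaussian elimination) gives:
  V_1 = 1.204 V, V_2 = 0.09407 V, V_3 = 0.001588 V, V_5 = 0.08942 V
Power in each resistor, P = (ΔV)²/R:
  P_R1 = (5 - 1.204)²/75000 = 0.0001921 W
  P_R2 = (1.204 - 0.09407)²/30000 = 0.00004109 W
  P_R3 = (0.09407 - 0.001588)²/4300 = 0.000001989 W
  P_R4 = (0.001588 - 0)²/33 = 0.00000007643 W
  P_R5 = (1.204 - 0.08942)²/82000 = 0.00001516 W
  P_R6 = (0.09407 - 0.08942)²/300 = 0.0000000721 W
  P_R7 = (0.001588 - 0.08942)²/3300 = 0.000002338 W
  P_R8 = (0 - 0.08942)²/36000 = 0.0000002221 W
P_total = P_R1 + P_R2 + P_R3 + P_R4 + P_R5 + P_R6 + P_R7 + P_R8 = 0.000253 W

Final answer: 0.000253 W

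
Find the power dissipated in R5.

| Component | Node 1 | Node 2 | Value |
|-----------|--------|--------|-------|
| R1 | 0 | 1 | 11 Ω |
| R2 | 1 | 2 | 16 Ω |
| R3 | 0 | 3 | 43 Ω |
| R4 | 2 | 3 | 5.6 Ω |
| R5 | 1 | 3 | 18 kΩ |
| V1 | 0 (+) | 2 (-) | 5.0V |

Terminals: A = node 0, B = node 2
Nodal analysis, taking node 2 as the 0 V reference.
Source V1 fixes V_0 = 5 V.
KCL at each unknown node (sum of currents leaving = 0; resistances in Ω):
  Node 1: (V_1 - 5)/11 + (V_1 - 0)/16 + (V_1 - V_3)/18000 = 0
  Node 3: (V_3 - 5)/43 + (V_3 - 0)/5.6 + (V_3 - V_1)/18000 = 0
Collecting terms (coefficients in siemens):
  0.1535·V_1 - 0.00005556·V_3 = 0.4545
  0.2019·V_3 - 0.00005556·V_1 = 0.1163
Determinant D = (0.1535)(0.2019) - (-0.00005556)(-0.00005556) = 0.03098
V_1 = [(0.4545)(0.2019) - (-0.00005556)(0.1163)]/D = 2.962 V
V_3 = [(0.1535)(0.1163) - (0.4545)(-0.00005556)]/D = 0.5768 V
I_R5 = (V_1 - V_3)/R5 = (2.962 - 0.5768)/18000 = 0.0001325 A
P_R5 = I_R5² × R5 = (0.0001325)² × 18000 = 0.0003161 W

Final answer: 0.0003161 W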